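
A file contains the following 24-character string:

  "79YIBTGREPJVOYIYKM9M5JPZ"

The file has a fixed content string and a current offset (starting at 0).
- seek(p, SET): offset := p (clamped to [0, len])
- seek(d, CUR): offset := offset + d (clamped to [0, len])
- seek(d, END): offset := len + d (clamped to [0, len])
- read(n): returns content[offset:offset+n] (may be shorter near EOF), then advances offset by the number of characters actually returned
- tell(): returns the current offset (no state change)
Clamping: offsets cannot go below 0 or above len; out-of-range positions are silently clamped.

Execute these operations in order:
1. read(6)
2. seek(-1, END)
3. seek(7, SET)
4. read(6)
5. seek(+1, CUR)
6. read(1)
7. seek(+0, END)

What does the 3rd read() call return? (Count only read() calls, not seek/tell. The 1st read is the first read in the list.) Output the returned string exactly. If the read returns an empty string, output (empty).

Answer: I

Derivation:
After 1 (read(6)): returned '79YIBT', offset=6
After 2 (seek(-1, END)): offset=23
After 3 (seek(7, SET)): offset=7
After 4 (read(6)): returned 'REPJVO', offset=13
After 5 (seek(+1, CUR)): offset=14
After 6 (read(1)): returned 'I', offset=15
After 7 (seek(+0, END)): offset=24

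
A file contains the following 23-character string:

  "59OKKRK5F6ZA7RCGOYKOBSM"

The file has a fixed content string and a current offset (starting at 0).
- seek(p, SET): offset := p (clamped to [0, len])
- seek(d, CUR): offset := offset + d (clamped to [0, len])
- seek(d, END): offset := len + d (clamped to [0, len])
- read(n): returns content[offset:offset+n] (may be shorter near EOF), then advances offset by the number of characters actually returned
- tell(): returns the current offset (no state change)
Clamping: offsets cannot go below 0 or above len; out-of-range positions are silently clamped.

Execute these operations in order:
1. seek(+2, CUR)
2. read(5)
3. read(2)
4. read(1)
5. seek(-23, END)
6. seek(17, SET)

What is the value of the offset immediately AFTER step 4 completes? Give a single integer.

Answer: 10

Derivation:
After 1 (seek(+2, CUR)): offset=2
After 2 (read(5)): returned 'OKKRK', offset=7
After 3 (read(2)): returned '5F', offset=9
After 4 (read(1)): returned '6', offset=10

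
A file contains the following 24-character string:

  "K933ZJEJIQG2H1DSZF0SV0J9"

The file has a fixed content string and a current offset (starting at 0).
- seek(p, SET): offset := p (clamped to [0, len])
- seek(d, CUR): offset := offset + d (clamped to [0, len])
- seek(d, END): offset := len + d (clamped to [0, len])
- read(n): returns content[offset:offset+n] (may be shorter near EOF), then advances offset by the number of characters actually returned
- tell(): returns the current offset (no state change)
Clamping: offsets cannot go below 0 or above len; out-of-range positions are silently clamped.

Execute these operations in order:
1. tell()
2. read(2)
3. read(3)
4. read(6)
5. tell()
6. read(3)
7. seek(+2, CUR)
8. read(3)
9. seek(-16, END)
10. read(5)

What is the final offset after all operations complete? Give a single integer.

After 1 (tell()): offset=0
After 2 (read(2)): returned 'K9', offset=2
After 3 (read(3)): returned '33Z', offset=5
After 4 (read(6)): returned 'JEJIQG', offset=11
After 5 (tell()): offset=11
After 6 (read(3)): returned '2H1', offset=14
After 7 (seek(+2, CUR)): offset=16
After 8 (read(3)): returned 'ZF0', offset=19
After 9 (seek(-16, END)): offset=8
After 10 (read(5)): returned 'IQG2H', offset=13

Answer: 13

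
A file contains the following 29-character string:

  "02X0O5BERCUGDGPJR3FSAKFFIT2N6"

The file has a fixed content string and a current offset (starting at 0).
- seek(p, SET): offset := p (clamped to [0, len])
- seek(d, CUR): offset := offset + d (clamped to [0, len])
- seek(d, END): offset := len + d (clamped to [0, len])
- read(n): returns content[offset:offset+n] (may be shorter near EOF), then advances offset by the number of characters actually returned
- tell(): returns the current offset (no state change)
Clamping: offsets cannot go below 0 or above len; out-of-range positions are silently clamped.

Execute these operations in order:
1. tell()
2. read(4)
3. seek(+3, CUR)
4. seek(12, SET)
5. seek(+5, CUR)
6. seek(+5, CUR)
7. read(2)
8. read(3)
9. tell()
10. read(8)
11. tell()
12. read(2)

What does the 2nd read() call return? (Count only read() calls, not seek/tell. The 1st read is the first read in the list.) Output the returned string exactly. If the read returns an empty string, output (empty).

After 1 (tell()): offset=0
After 2 (read(4)): returned '02X0', offset=4
After 3 (seek(+3, CUR)): offset=7
After 4 (seek(12, SET)): offset=12
After 5 (seek(+5, CUR)): offset=17
After 6 (seek(+5, CUR)): offset=22
After 7 (read(2)): returned 'FF', offset=24
After 8 (read(3)): returned 'IT2', offset=27
After 9 (tell()): offset=27
After 10 (read(8)): returned 'N6', offset=29
After 11 (tell()): offset=29
After 12 (read(2)): returned '', offset=29

Answer: FF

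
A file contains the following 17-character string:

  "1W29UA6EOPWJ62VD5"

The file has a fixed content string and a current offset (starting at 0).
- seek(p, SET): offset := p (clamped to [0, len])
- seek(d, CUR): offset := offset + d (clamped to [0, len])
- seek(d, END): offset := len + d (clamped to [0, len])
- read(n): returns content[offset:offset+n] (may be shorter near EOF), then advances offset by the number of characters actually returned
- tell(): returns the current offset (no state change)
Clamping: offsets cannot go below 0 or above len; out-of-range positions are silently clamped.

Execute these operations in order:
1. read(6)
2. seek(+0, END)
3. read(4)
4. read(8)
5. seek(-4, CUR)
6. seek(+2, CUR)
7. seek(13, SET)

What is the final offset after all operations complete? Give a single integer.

After 1 (read(6)): returned '1W29UA', offset=6
After 2 (seek(+0, END)): offset=17
After 3 (read(4)): returned '', offset=17
After 4 (read(8)): returned '', offset=17
After 5 (seek(-4, CUR)): offset=13
After 6 (seek(+2, CUR)): offset=15
After 7 (seek(13, SET)): offset=13

Answer: 13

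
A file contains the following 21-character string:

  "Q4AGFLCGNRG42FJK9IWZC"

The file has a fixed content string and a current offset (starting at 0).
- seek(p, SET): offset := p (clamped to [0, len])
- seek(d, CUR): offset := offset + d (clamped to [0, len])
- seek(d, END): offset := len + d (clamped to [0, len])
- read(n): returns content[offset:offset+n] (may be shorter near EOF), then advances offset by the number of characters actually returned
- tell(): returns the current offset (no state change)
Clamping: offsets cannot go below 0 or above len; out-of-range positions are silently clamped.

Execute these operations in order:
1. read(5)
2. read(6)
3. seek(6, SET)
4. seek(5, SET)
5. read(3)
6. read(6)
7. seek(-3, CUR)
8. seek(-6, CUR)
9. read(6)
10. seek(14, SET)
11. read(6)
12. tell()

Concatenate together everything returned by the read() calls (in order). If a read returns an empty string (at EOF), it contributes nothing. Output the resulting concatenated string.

After 1 (read(5)): returned 'Q4AGF', offset=5
After 2 (read(6)): returned 'LCGNRG', offset=11
After 3 (seek(6, SET)): offset=6
After 4 (seek(5, SET)): offset=5
After 5 (read(3)): returned 'LCG', offset=8
After 6 (read(6)): returned 'NRG42F', offset=14
After 7 (seek(-3, CUR)): offset=11
After 8 (seek(-6, CUR)): offset=5
After 9 (read(6)): returned 'LCGNRG', offset=11
After 10 (seek(14, SET)): offset=14
After 11 (read(6)): returned 'JK9IWZ', offset=20
After 12 (tell()): offset=20

Answer: Q4AGFLCGNRGLCGNRG42FLCGNRGJK9IWZ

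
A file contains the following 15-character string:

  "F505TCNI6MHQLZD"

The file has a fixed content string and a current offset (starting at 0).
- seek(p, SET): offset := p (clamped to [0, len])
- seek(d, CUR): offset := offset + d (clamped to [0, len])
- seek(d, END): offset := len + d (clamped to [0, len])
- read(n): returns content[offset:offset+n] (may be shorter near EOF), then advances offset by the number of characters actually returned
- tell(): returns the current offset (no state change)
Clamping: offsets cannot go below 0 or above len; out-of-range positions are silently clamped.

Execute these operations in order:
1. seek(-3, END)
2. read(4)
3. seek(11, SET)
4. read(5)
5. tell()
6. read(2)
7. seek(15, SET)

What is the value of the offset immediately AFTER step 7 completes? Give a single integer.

Answer: 15

Derivation:
After 1 (seek(-3, END)): offset=12
After 2 (read(4)): returned 'LZD', offset=15
After 3 (seek(11, SET)): offset=11
After 4 (read(5)): returned 'QLZD', offset=15
After 5 (tell()): offset=15
After 6 (read(2)): returned '', offset=15
After 7 (seek(15, SET)): offset=15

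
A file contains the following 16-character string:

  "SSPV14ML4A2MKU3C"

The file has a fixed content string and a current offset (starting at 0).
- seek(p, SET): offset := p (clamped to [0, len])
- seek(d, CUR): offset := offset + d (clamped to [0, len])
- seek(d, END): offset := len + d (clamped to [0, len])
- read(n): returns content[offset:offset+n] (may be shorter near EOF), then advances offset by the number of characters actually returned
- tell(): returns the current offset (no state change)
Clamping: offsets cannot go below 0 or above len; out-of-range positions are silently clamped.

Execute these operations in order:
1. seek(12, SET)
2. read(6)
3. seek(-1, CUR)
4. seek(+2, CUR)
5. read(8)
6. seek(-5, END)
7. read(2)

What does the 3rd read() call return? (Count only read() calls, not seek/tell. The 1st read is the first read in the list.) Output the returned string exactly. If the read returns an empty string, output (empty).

Answer: MK

Derivation:
After 1 (seek(12, SET)): offset=12
After 2 (read(6)): returned 'KU3C', offset=16
After 3 (seek(-1, CUR)): offset=15
After 4 (seek(+2, CUR)): offset=16
After 5 (read(8)): returned '', offset=16
After 6 (seek(-5, END)): offset=11
After 7 (read(2)): returned 'MK', offset=13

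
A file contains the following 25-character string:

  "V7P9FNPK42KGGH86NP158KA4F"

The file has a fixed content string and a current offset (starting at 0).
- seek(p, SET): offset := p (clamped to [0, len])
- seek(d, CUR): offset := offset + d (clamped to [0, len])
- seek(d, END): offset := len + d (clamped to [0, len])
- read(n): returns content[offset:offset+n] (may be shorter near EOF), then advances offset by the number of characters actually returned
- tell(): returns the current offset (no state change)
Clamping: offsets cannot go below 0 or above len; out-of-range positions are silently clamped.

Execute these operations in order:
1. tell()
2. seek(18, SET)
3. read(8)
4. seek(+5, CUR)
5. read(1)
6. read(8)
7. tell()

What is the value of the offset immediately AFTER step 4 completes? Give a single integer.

Answer: 25

Derivation:
After 1 (tell()): offset=0
After 2 (seek(18, SET)): offset=18
After 3 (read(8)): returned '158KA4F', offset=25
After 4 (seek(+5, CUR)): offset=25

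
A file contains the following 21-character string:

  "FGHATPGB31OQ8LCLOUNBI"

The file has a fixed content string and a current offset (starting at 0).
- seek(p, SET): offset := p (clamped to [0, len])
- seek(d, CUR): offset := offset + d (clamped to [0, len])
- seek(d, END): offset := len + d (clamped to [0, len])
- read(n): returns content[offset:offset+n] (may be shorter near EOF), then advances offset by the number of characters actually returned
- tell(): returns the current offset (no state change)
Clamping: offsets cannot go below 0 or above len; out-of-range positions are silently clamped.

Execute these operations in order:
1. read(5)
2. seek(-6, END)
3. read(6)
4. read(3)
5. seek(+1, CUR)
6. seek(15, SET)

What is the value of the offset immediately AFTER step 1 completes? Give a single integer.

After 1 (read(5)): returned 'FGHAT', offset=5

Answer: 5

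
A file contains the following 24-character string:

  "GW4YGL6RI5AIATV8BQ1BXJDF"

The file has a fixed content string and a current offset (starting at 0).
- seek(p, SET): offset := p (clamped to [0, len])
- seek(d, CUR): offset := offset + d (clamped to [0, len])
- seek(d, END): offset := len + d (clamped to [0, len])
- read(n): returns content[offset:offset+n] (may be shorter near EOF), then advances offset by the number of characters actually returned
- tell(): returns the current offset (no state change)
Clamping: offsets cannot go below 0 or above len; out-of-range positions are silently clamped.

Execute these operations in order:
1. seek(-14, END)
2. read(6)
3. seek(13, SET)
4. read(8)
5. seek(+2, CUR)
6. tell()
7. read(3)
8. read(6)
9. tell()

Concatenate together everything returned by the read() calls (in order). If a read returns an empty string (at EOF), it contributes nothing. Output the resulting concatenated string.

After 1 (seek(-14, END)): offset=10
After 2 (read(6)): returned 'AIATV8', offset=16
After 3 (seek(13, SET)): offset=13
After 4 (read(8)): returned 'TV8BQ1BX', offset=21
After 5 (seek(+2, CUR)): offset=23
After 6 (tell()): offset=23
After 7 (read(3)): returned 'F', offset=24
After 8 (read(6)): returned '', offset=24
After 9 (tell()): offset=24

Answer: AIATV8TV8BQ1BXF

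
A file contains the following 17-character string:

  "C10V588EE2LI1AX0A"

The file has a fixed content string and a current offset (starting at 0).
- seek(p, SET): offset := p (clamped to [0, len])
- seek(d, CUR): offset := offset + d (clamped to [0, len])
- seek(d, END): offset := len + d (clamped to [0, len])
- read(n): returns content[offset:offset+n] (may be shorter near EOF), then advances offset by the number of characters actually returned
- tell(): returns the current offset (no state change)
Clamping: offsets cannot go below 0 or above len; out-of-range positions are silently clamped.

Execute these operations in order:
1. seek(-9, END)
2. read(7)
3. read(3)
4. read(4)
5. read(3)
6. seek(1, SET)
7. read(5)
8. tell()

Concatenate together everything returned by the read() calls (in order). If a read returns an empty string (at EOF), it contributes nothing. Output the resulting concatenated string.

Answer: E2LI1AX0A10V58

Derivation:
After 1 (seek(-9, END)): offset=8
After 2 (read(7)): returned 'E2LI1AX', offset=15
After 3 (read(3)): returned '0A', offset=17
After 4 (read(4)): returned '', offset=17
After 5 (read(3)): returned '', offset=17
After 6 (seek(1, SET)): offset=1
After 7 (read(5)): returned '10V58', offset=6
After 8 (tell()): offset=6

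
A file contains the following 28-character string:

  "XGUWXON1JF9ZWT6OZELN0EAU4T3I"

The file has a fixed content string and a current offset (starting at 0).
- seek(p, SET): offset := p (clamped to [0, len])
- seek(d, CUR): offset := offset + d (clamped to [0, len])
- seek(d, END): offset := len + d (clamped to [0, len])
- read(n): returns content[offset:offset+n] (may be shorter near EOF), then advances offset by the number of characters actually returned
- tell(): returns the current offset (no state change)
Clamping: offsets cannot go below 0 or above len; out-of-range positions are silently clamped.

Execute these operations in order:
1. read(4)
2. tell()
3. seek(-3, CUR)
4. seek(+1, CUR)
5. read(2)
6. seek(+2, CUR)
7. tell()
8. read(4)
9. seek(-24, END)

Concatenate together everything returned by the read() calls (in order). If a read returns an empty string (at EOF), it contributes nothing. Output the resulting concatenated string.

After 1 (read(4)): returned 'XGUW', offset=4
After 2 (tell()): offset=4
After 3 (seek(-3, CUR)): offset=1
After 4 (seek(+1, CUR)): offset=2
After 5 (read(2)): returned 'UW', offset=4
After 6 (seek(+2, CUR)): offset=6
After 7 (tell()): offset=6
After 8 (read(4)): returned 'N1JF', offset=10
After 9 (seek(-24, END)): offset=4

Answer: XGUWUWN1JF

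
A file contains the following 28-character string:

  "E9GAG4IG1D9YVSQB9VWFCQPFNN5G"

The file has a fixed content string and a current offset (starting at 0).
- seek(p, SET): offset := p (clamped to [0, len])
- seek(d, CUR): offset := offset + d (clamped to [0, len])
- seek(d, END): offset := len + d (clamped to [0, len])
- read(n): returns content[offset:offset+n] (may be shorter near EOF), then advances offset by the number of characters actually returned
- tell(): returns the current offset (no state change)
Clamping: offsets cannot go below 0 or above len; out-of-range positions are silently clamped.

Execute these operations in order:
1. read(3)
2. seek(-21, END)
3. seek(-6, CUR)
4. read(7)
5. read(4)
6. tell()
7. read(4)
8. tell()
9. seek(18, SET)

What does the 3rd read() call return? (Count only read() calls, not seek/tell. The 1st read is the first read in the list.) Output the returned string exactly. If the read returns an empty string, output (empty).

After 1 (read(3)): returned 'E9G', offset=3
After 2 (seek(-21, END)): offset=7
After 3 (seek(-6, CUR)): offset=1
After 4 (read(7)): returned '9GAG4IG', offset=8
After 5 (read(4)): returned '1D9Y', offset=12
After 6 (tell()): offset=12
After 7 (read(4)): returned 'VSQB', offset=16
After 8 (tell()): offset=16
After 9 (seek(18, SET)): offset=18

Answer: 1D9Y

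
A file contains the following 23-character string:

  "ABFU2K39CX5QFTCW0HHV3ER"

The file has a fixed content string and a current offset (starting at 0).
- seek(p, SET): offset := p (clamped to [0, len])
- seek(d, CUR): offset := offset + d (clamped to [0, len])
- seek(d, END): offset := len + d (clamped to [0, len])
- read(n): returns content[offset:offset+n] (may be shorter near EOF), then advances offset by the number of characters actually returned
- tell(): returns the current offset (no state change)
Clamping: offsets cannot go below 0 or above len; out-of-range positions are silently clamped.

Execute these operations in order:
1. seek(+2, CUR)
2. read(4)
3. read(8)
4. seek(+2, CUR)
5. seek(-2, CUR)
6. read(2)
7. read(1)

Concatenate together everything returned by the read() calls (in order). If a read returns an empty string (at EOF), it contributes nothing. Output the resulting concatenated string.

After 1 (seek(+2, CUR)): offset=2
After 2 (read(4)): returned 'FU2K', offset=6
After 3 (read(8)): returned '39CX5QFT', offset=14
After 4 (seek(+2, CUR)): offset=16
After 5 (seek(-2, CUR)): offset=14
After 6 (read(2)): returned 'CW', offset=16
After 7 (read(1)): returned '0', offset=17

Answer: FU2K39CX5QFTCW0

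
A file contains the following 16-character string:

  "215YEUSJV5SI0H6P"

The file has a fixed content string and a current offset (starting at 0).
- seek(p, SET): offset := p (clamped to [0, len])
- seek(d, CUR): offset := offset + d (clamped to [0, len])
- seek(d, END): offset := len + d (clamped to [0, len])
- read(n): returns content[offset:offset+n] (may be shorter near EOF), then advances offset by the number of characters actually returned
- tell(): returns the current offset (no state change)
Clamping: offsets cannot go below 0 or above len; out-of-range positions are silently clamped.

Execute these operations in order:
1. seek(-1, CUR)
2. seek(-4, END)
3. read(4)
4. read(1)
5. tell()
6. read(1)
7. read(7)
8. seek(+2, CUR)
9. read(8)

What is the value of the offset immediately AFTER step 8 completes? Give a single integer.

Answer: 16

Derivation:
After 1 (seek(-1, CUR)): offset=0
After 2 (seek(-4, END)): offset=12
After 3 (read(4)): returned '0H6P', offset=16
After 4 (read(1)): returned '', offset=16
After 5 (tell()): offset=16
After 6 (read(1)): returned '', offset=16
After 7 (read(7)): returned '', offset=16
After 8 (seek(+2, CUR)): offset=16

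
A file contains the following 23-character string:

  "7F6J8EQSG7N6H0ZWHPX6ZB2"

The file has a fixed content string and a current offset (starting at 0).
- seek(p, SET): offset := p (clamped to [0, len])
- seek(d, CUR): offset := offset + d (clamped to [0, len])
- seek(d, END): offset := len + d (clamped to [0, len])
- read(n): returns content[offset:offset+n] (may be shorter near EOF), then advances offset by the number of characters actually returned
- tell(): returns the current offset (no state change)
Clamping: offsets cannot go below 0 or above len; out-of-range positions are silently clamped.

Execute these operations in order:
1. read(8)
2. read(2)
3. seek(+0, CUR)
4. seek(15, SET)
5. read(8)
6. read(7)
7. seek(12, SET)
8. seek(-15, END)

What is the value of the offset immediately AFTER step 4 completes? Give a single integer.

Answer: 15

Derivation:
After 1 (read(8)): returned '7F6J8EQS', offset=8
After 2 (read(2)): returned 'G7', offset=10
After 3 (seek(+0, CUR)): offset=10
After 4 (seek(15, SET)): offset=15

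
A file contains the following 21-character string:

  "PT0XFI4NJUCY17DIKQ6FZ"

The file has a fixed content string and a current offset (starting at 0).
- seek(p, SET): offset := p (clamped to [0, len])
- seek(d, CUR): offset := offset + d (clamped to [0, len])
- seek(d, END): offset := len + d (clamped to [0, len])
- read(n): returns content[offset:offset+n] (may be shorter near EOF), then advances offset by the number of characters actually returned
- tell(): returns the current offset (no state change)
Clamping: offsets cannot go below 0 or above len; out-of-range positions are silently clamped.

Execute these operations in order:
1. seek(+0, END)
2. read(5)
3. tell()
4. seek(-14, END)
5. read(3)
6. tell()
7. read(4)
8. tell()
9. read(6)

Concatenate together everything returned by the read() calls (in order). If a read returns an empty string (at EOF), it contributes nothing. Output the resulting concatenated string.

After 1 (seek(+0, END)): offset=21
After 2 (read(5)): returned '', offset=21
After 3 (tell()): offset=21
After 4 (seek(-14, END)): offset=7
After 5 (read(3)): returned 'NJU', offset=10
After 6 (tell()): offset=10
After 7 (read(4)): returned 'CY17', offset=14
After 8 (tell()): offset=14
After 9 (read(6)): returned 'DIKQ6F', offset=20

Answer: NJUCY17DIKQ6F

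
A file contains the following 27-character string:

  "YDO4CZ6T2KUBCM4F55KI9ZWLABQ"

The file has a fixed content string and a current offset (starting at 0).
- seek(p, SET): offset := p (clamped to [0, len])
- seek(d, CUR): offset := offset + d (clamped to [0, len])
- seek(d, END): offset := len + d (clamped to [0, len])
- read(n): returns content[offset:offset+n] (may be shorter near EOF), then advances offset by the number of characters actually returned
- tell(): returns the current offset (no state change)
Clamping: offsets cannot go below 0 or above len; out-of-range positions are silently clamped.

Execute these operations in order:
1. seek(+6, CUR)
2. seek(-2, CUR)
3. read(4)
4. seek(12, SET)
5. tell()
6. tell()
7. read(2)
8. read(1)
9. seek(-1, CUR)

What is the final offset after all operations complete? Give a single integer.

Answer: 14

Derivation:
After 1 (seek(+6, CUR)): offset=6
After 2 (seek(-2, CUR)): offset=4
After 3 (read(4)): returned 'CZ6T', offset=8
After 4 (seek(12, SET)): offset=12
After 5 (tell()): offset=12
After 6 (tell()): offset=12
After 7 (read(2)): returned 'CM', offset=14
After 8 (read(1)): returned '4', offset=15
After 9 (seek(-1, CUR)): offset=14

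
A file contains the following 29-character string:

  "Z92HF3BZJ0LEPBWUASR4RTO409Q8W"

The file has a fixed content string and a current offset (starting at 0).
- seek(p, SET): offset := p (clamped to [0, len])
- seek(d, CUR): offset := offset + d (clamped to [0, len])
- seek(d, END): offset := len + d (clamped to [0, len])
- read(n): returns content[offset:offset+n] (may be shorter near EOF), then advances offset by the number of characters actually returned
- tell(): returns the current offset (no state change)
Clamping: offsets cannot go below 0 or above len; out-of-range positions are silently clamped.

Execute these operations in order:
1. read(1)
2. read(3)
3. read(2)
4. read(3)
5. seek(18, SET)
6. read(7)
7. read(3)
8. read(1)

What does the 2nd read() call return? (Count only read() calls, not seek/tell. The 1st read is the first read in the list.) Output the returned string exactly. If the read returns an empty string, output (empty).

Answer: 92H

Derivation:
After 1 (read(1)): returned 'Z', offset=1
After 2 (read(3)): returned '92H', offset=4
After 3 (read(2)): returned 'F3', offset=6
After 4 (read(3)): returned 'BZJ', offset=9
After 5 (seek(18, SET)): offset=18
After 6 (read(7)): returned 'R4RTO40', offset=25
After 7 (read(3)): returned '9Q8', offset=28
After 8 (read(1)): returned 'W', offset=29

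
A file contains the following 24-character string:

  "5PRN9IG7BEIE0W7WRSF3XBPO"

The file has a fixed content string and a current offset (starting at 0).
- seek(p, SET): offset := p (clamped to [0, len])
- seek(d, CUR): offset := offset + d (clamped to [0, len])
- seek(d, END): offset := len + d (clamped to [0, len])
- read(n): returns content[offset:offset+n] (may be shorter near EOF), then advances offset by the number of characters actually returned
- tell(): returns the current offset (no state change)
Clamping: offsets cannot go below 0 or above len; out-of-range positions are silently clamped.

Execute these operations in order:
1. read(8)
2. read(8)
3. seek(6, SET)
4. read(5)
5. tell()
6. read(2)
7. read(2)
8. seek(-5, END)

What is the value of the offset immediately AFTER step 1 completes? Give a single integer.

After 1 (read(8)): returned '5PRN9IG7', offset=8

Answer: 8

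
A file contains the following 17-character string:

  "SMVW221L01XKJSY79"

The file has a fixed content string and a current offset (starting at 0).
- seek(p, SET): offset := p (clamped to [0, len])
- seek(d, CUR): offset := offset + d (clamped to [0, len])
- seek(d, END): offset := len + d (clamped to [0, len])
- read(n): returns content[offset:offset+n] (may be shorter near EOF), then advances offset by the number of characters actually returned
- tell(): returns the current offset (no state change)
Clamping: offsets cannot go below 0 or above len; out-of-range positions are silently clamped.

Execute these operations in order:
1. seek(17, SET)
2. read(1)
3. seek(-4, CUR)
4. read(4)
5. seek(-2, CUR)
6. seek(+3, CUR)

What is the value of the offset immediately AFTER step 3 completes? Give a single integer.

Answer: 13

Derivation:
After 1 (seek(17, SET)): offset=17
After 2 (read(1)): returned '', offset=17
After 3 (seek(-4, CUR)): offset=13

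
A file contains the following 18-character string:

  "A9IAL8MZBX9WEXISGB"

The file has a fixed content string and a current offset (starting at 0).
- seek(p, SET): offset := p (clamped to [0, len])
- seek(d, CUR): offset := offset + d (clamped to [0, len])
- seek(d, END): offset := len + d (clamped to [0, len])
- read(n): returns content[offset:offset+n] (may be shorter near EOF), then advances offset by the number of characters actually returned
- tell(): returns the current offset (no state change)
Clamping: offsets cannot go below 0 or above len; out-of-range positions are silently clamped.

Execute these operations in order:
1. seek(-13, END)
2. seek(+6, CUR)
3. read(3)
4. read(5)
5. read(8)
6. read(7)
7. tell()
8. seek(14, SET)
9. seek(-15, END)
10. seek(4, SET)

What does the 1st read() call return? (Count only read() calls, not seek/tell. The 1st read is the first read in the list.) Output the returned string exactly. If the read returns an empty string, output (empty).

Answer: WEX

Derivation:
After 1 (seek(-13, END)): offset=5
After 2 (seek(+6, CUR)): offset=11
After 3 (read(3)): returned 'WEX', offset=14
After 4 (read(5)): returned 'ISGB', offset=18
After 5 (read(8)): returned '', offset=18
After 6 (read(7)): returned '', offset=18
After 7 (tell()): offset=18
After 8 (seek(14, SET)): offset=14
After 9 (seek(-15, END)): offset=3
After 10 (seek(4, SET)): offset=4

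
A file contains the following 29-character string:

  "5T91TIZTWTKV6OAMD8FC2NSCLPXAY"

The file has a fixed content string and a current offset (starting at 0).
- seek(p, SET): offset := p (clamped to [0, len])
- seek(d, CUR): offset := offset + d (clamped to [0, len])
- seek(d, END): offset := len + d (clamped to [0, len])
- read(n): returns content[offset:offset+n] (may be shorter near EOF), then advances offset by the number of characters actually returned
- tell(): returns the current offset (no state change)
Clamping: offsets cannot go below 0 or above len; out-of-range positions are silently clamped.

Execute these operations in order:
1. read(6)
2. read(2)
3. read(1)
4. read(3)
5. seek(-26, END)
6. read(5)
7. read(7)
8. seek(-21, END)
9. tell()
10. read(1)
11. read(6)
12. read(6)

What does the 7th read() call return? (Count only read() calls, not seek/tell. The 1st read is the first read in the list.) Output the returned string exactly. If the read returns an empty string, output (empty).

Answer: W

Derivation:
After 1 (read(6)): returned '5T91TI', offset=6
After 2 (read(2)): returned 'ZT', offset=8
After 3 (read(1)): returned 'W', offset=9
After 4 (read(3)): returned 'TKV', offset=12
After 5 (seek(-26, END)): offset=3
After 6 (read(5)): returned '1TIZT', offset=8
After 7 (read(7)): returned 'WTKV6OA', offset=15
After 8 (seek(-21, END)): offset=8
After 9 (tell()): offset=8
After 10 (read(1)): returned 'W', offset=9
After 11 (read(6)): returned 'TKV6OA', offset=15
After 12 (read(6)): returned 'MD8FC2', offset=21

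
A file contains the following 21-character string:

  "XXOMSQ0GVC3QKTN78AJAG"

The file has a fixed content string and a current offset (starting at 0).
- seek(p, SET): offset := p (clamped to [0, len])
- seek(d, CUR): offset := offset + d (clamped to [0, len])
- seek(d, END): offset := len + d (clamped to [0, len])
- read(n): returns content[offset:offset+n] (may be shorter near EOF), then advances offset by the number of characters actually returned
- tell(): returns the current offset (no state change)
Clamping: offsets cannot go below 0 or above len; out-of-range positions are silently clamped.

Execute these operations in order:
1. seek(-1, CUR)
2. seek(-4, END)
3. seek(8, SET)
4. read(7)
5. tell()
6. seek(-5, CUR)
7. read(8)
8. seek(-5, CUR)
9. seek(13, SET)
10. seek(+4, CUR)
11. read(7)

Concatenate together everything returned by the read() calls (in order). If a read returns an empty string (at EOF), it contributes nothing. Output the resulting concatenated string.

Answer: VC3QKTN3QKTN78AAJAG

Derivation:
After 1 (seek(-1, CUR)): offset=0
After 2 (seek(-4, END)): offset=17
After 3 (seek(8, SET)): offset=8
After 4 (read(7)): returned 'VC3QKTN', offset=15
After 5 (tell()): offset=15
After 6 (seek(-5, CUR)): offset=10
After 7 (read(8)): returned '3QKTN78A', offset=18
After 8 (seek(-5, CUR)): offset=13
After 9 (seek(13, SET)): offset=13
After 10 (seek(+4, CUR)): offset=17
After 11 (read(7)): returned 'AJAG', offset=21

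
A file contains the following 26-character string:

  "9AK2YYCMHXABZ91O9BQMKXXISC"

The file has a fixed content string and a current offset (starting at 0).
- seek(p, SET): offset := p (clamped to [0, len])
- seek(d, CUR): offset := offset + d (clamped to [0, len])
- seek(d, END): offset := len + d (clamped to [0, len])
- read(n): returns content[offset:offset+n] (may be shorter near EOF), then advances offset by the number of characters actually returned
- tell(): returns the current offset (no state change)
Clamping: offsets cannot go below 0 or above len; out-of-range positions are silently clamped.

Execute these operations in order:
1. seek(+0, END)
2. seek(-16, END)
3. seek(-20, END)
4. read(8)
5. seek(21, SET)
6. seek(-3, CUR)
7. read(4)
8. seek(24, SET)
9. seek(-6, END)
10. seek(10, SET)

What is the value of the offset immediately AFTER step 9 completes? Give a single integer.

Answer: 20

Derivation:
After 1 (seek(+0, END)): offset=26
After 2 (seek(-16, END)): offset=10
After 3 (seek(-20, END)): offset=6
After 4 (read(8)): returned 'CMHXABZ9', offset=14
After 5 (seek(21, SET)): offset=21
After 6 (seek(-3, CUR)): offset=18
After 7 (read(4)): returned 'QMKX', offset=22
After 8 (seek(24, SET)): offset=24
After 9 (seek(-6, END)): offset=20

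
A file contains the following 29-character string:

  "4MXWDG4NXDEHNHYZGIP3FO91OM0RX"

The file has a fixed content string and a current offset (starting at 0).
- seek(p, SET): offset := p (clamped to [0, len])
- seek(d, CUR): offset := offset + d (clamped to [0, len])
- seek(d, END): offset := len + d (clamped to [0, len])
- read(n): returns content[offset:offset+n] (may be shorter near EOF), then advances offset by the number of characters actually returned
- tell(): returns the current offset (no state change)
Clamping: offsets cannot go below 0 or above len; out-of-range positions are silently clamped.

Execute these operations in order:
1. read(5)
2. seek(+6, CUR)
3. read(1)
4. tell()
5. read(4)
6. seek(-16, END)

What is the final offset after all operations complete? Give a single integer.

After 1 (read(5)): returned '4MXWD', offset=5
After 2 (seek(+6, CUR)): offset=11
After 3 (read(1)): returned 'H', offset=12
After 4 (tell()): offset=12
After 5 (read(4)): returned 'NHYZ', offset=16
After 6 (seek(-16, END)): offset=13

Answer: 13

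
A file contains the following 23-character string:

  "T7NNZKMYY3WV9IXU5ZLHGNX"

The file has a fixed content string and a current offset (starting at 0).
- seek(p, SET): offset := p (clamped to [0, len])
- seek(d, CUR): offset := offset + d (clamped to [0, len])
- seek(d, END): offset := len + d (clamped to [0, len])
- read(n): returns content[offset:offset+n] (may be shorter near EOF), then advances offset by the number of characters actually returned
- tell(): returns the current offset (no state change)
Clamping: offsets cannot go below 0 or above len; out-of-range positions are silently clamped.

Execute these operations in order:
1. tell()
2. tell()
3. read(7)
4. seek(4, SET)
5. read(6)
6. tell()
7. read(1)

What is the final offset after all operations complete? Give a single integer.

After 1 (tell()): offset=0
After 2 (tell()): offset=0
After 3 (read(7)): returned 'T7NNZKM', offset=7
After 4 (seek(4, SET)): offset=4
After 5 (read(6)): returned 'ZKMYY3', offset=10
After 6 (tell()): offset=10
After 7 (read(1)): returned 'W', offset=11

Answer: 11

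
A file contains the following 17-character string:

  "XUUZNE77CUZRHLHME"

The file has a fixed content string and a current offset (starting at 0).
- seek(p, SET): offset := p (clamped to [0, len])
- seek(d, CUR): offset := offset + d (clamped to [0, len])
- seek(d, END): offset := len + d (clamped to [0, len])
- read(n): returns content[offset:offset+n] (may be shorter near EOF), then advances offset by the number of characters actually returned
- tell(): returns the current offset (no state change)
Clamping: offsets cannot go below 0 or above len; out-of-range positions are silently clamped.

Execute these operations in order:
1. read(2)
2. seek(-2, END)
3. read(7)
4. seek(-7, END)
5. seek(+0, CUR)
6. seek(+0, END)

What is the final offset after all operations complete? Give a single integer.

After 1 (read(2)): returned 'XU', offset=2
After 2 (seek(-2, END)): offset=15
After 3 (read(7)): returned 'ME', offset=17
After 4 (seek(-7, END)): offset=10
After 5 (seek(+0, CUR)): offset=10
After 6 (seek(+0, END)): offset=17

Answer: 17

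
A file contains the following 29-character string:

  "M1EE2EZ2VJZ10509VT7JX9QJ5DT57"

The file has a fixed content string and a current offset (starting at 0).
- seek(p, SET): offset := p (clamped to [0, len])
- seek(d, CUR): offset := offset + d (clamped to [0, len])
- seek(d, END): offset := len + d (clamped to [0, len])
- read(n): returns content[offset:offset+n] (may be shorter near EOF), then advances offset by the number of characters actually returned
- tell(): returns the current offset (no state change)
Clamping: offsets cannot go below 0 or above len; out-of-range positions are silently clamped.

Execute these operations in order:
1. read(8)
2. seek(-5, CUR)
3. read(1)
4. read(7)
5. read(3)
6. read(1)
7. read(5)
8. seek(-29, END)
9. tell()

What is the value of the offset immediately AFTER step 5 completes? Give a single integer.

After 1 (read(8)): returned 'M1EE2EZ2', offset=8
After 2 (seek(-5, CUR)): offset=3
After 3 (read(1)): returned 'E', offset=4
After 4 (read(7)): returned '2EZ2VJZ', offset=11
After 5 (read(3)): returned '105', offset=14

Answer: 14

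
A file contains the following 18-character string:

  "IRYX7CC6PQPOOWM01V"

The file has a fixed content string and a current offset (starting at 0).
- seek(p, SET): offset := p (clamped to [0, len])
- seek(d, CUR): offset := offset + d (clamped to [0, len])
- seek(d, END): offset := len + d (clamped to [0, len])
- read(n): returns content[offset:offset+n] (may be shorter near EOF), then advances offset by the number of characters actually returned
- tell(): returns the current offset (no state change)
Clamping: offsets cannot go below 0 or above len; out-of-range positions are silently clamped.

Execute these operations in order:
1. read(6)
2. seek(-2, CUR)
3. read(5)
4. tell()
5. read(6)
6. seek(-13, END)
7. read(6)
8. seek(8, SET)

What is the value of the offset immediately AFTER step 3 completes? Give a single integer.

After 1 (read(6)): returned 'IRYX7C', offset=6
After 2 (seek(-2, CUR)): offset=4
After 3 (read(5)): returned '7CC6P', offset=9

Answer: 9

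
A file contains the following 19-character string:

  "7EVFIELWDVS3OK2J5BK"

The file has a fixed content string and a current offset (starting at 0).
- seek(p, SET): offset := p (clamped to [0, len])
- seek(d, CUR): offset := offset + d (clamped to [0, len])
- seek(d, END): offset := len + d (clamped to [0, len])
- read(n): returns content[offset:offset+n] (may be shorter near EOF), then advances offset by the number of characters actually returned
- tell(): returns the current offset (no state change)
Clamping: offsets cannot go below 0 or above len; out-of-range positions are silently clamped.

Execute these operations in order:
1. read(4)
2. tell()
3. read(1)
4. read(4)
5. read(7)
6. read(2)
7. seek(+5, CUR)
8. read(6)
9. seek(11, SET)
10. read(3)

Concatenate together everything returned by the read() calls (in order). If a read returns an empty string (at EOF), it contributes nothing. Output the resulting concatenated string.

After 1 (read(4)): returned '7EVF', offset=4
After 2 (tell()): offset=4
After 3 (read(1)): returned 'I', offset=5
After 4 (read(4)): returned 'ELWD', offset=9
After 5 (read(7)): returned 'VS3OK2J', offset=16
After 6 (read(2)): returned '5B', offset=18
After 7 (seek(+5, CUR)): offset=19
After 8 (read(6)): returned '', offset=19
After 9 (seek(11, SET)): offset=11
After 10 (read(3)): returned '3OK', offset=14

Answer: 7EVFIELWDVS3OK2J5B3OK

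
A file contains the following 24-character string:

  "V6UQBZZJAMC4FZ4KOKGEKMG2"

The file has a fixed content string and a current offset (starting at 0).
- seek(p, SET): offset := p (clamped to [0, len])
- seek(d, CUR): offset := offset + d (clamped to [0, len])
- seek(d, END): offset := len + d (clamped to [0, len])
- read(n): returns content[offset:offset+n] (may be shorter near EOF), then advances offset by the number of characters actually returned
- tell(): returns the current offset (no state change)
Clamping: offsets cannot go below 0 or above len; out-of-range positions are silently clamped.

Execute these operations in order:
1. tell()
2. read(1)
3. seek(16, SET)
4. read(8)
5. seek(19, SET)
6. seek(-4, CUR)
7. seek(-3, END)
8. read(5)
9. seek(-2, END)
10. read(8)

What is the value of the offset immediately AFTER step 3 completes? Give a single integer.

Answer: 16

Derivation:
After 1 (tell()): offset=0
After 2 (read(1)): returned 'V', offset=1
After 3 (seek(16, SET)): offset=16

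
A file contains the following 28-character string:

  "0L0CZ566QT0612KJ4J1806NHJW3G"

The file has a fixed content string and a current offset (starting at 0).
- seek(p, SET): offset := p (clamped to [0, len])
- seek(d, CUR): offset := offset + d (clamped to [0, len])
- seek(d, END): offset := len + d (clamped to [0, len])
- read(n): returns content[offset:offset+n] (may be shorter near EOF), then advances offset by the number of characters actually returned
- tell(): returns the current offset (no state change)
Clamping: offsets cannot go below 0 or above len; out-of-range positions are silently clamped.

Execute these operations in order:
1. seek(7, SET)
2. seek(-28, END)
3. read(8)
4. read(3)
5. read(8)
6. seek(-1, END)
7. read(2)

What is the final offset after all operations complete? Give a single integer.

After 1 (seek(7, SET)): offset=7
After 2 (seek(-28, END)): offset=0
After 3 (read(8)): returned '0L0CZ566', offset=8
After 4 (read(3)): returned 'QT0', offset=11
After 5 (read(8)): returned '612KJ4J1', offset=19
After 6 (seek(-1, END)): offset=27
After 7 (read(2)): returned 'G', offset=28

Answer: 28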